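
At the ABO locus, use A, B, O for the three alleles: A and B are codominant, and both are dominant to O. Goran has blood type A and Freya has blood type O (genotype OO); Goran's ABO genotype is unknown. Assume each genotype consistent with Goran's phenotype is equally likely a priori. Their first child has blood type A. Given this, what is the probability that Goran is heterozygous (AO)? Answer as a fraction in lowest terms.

1/3

Possible genotypes: Goran ∈ {AA, AO}; Freya ∈ {OO}.
Weight each parental genotype pair by prior × P(type-A child):
  AA × OO: posterior weight 2/3.
  AO × OO: posterior weight 1/3.
Sum the posterior weight over pairs where Goran is AO: 1/3.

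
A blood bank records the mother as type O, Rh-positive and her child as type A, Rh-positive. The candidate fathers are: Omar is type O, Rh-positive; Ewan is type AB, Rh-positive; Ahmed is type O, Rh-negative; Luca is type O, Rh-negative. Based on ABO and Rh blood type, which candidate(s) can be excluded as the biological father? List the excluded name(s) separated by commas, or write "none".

Omar, Ahmed, Luca

A candidate is excluded only if no genotype consistent with his phenotype could produce a type A, Rh-positive child with a type O, Rh-positive mother.
Omar (type O, Rh+): no genotype consistent with that phenotype can produce a type-A Rh+ child with a type-O mother.
Ahmed (type O, Rh-): no genotype consistent with that phenotype can produce a type-A Rh+ child with a type-O mother.
Luca (type O, Rh-): no genotype consistent with that phenotype can produce a type-A Rh+ child with a type-O mother.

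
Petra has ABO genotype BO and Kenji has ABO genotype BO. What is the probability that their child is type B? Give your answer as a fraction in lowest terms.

3/4

ABO cross BO × BO → offspring phenotypes: 1/4 O, 3/4 B.
So P(type B) = 3/4.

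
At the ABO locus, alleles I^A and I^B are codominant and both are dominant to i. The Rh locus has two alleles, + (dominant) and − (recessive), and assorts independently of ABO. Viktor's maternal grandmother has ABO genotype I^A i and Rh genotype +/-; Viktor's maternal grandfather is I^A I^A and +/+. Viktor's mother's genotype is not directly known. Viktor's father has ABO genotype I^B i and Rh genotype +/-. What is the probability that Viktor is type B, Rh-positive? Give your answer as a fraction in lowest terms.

7/64

Viktor's mother's ABO genotype from I^A i × I^A I^A: 1/2 I^A I^A, 1/2 I^A i.
Crossing each possibility with the father I^B i and summing P(type B): 1/2·0 + 1/2·1/4 = 1/8.
Similarly for Rh via the mother's Rh distribution: P(Rh+) = 7/8.
Independent loci: 1/8 × 7/8 = 7/64.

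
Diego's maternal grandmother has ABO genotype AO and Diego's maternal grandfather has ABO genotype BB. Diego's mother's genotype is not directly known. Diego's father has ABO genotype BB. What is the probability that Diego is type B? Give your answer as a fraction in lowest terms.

Diego's mother's ABO genotype from AO × BB: 1/2 AB, 1/2 BO.
Crossing each possibility with the father BB and summing P(type B): 1/2·1/2 + 1/2·1 = 3/4.

3/4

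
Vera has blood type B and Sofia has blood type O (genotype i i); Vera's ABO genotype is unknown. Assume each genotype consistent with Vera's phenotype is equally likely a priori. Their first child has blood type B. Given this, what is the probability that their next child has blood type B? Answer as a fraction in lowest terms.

Possible genotypes: Vera ∈ {I^B I^B, I^B i}; Sofia ∈ {i i}.
Weight each parental genotype pair by prior × P(type-B child):
  I^B I^B × i i: posterior weight 2/3; P(next child type B) = 1.
  I^B i × i i: posterior weight 1/3; P(next child type B) = 1/2.
Weighted sum = 5/6.

5/6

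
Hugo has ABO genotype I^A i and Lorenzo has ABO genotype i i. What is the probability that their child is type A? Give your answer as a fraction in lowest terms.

1/2

ABO cross I^A i × i i → offspring phenotypes: 1/2 O, 1/2 A.
So P(type A) = 1/2.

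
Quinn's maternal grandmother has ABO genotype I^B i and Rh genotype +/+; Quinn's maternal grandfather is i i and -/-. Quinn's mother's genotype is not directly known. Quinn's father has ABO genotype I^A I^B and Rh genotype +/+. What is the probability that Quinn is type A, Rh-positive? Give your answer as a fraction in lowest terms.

Quinn's mother's ABO genotype from I^B i × i i: 1/2 I^B i, 1/2 i i.
Crossing each possibility with the father I^A I^B and summing P(type A): 1/2·1/4 + 1/2·1/2 = 3/8.
Similarly for Rh via the mother's Rh distribution: P(Rh+) = 1.
Independent loci: 3/8 × 1 = 3/8.

3/8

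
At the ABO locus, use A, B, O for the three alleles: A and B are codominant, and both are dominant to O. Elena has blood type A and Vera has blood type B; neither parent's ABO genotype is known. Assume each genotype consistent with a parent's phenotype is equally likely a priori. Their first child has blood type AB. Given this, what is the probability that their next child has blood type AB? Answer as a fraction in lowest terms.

Possible genotypes: Elena ∈ {AA, AO}; Vera ∈ {BB, BO}.
Weight each parental genotype pair by prior × P(type-AB child):
  AA × BB: posterior weight 4/9; P(next child type AB) = 1.
  AA × BO: posterior weight 2/9; P(next child type AB) = 1/2.
  AO × BB: posterior weight 2/9; P(next child type AB) = 1/2.
  AO × BO: posterior weight 1/9; P(next child type AB) = 1/4.
Weighted sum = 25/36.

25/36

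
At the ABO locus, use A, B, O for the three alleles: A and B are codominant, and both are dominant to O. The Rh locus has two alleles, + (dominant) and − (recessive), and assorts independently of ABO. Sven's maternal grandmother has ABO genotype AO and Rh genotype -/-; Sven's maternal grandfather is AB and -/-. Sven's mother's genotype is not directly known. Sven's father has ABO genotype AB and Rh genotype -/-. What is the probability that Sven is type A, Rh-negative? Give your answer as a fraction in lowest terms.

3/8

Sven's mother's ABO genotype from AO × AB: 1/4 AA, 1/4 AB, 1/4 AO, 1/4 BO.
Crossing each possibility with the father AB and summing P(type A): 1/4·1/2 + 1/4·1/4 + 1/4·1/2 + 1/4·1/4 = 3/8.
Similarly for Rh via the mother's Rh distribution: P(Rh-) = 1.
Independent loci: 3/8 × 1 = 3/8.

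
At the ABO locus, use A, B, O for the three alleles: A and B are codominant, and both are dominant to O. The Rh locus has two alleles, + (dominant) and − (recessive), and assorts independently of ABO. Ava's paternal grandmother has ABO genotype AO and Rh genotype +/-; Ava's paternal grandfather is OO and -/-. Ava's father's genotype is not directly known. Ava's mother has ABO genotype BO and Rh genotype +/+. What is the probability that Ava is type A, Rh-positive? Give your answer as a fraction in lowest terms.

Ava's father's ABO genotype from AO × OO: 1/2 AO, 1/2 OO.
Crossing each possibility with the mother BO and summing P(type A): 1/2·1/4 + 1/2·0 = 1/8.
Similarly for Rh via the father's Rh distribution: P(Rh+) = 1.
Independent loci: 1/8 × 1 = 1/8.

1/8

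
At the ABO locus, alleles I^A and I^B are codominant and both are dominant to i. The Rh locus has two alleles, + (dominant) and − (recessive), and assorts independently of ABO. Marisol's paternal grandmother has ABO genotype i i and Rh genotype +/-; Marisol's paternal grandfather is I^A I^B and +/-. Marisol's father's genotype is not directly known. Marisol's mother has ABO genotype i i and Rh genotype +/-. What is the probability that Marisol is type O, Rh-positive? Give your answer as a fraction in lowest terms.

Marisol's father's ABO genotype from i i × I^A I^B: 1/2 I^A i, 1/2 I^B i.
Crossing each possibility with the mother i i and summing P(type O): 1/2·1/2 + 1/2·1/2 = 1/2.
Similarly for Rh via the father's Rh distribution: P(Rh+) = 3/4.
Independent loci: 1/2 × 3/4 = 3/8.

3/8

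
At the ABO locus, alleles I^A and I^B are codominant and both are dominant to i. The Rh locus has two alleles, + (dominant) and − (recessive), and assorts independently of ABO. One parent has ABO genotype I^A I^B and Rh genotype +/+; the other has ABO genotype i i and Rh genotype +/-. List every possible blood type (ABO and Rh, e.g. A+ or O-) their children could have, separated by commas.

A+, B+

Gametes from I^A I^B × i i give offspring ABO genotypes I^A i, I^B i, i.e. phenotypes A, B.
Rh cross +/+ × +/- → phenotypes Rh+.
Combining independently: A+, B+.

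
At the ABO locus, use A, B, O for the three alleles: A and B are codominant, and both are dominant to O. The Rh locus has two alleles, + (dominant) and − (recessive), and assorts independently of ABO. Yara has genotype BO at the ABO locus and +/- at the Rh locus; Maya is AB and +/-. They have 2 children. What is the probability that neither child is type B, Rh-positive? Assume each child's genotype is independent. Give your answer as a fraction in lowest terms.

ABO cross BO × AB → 1/4 A, 1/2 B, 1/4 AB.
Rh cross +/- × +/- → 3/4 Rh+, 1/4 Rh-; so P(type B, Rh-positive) = 1/2 × 3/4 = 3/8 per child.
P(not type B, Rh-positive) = 5/8 for one child; (5/8)^2 = 25/64.

25/64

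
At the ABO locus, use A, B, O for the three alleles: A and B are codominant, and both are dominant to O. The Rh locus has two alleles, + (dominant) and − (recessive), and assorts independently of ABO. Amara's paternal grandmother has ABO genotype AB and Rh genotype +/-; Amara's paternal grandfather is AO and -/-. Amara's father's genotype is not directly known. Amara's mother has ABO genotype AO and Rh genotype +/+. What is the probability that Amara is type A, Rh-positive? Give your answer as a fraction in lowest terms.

5/8

Amara's father's ABO genotype from AB × AO: 1/4 AA, 1/4 AB, 1/4 AO, 1/4 BO.
Crossing each possibility with the mother AO and summing P(type A): 1/4·1 + 1/4·1/2 + 1/4·3/4 + 1/4·1/4 = 5/8.
Similarly for Rh via the father's Rh distribution: P(Rh+) = 1.
Independent loci: 5/8 × 1 = 5/8.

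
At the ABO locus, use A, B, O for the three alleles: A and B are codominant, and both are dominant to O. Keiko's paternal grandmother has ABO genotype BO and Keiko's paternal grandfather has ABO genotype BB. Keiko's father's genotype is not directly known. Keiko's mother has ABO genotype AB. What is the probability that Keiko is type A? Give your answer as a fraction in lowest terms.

1/8

Keiko's father's ABO genotype from BO × BB: 1/2 BB, 1/2 BO.
Crossing each possibility with the mother AB and summing P(type A): 1/2·0 + 1/2·1/4 = 1/8.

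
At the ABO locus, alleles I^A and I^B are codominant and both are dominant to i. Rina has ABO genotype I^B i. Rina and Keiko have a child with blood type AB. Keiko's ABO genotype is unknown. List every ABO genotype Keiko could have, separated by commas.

For each candidate genotype of Keiko, check whether crossing it with I^B i can produce every observed child phenotype.
  I^A I^A → possible child types {A, AB} ✓
  I^A I^B → possible child types {A, B, AB} ✓
  I^A i → possible child types {O, A, B, AB} ✓
  I^B I^B → possible child types {B} ✗
  I^B i → possible child types {O, B} ✗
  i i → possible child types {O, B} ✗

I^A I^A, I^A I^B, I^A i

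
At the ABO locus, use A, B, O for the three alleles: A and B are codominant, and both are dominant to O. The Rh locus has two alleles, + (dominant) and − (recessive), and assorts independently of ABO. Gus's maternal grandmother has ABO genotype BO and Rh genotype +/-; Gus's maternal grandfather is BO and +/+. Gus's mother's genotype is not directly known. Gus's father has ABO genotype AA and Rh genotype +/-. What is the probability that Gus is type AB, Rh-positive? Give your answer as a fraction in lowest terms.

Gus's mother's ABO genotype from BO × BO: 1/4 BB, 1/2 BO, 1/4 OO.
Crossing each possibility with the father AA and summing P(type AB): 1/4·1 + 1/2·1/2 + 1/4·0 = 1/2.
Similarly for Rh via the mother's Rh distribution: P(Rh+) = 7/8.
Independent loci: 1/2 × 7/8 = 7/16.

7/16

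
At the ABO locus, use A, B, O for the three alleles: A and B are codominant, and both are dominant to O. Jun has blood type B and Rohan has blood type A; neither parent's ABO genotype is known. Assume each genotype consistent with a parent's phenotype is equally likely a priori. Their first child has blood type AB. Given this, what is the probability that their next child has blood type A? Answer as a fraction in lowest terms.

5/36

Possible genotypes: Jun ∈ {BB, BO}; Rohan ∈ {AA, AO}.
Weight each parental genotype pair by prior × P(type-AB child):
  BB × AA: posterior weight 4/9; P(next child type A) = 0.
  BB × AO: posterior weight 2/9; P(next child type A) = 0.
  BO × AA: posterior weight 2/9; P(next child type A) = 1/2.
  BO × AO: posterior weight 1/9; P(next child type A) = 1/4.
Weighted sum = 5/36.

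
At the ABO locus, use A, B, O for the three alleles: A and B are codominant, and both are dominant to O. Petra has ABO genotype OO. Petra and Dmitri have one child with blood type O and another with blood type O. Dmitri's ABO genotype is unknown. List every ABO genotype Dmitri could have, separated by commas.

For each candidate genotype of Dmitri, check whether crossing it with OO can produce every observed child phenotype.
  AA → possible child types {A} ✗
  AB → possible child types {A, B} ✗
  AO → possible child types {O, A} ✓
  BB → possible child types {B} ✗
  BO → possible child types {O, B} ✓
  OO → possible child types {O} ✓

AO, BO, OO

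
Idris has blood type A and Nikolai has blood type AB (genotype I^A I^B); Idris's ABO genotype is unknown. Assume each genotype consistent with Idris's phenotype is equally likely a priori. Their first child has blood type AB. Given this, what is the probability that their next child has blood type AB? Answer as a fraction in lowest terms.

Possible genotypes: Idris ∈ {I^A I^A, I^A i}; Nikolai ∈ {I^A I^B}.
Weight each parental genotype pair by prior × P(type-AB child):
  I^A I^A × I^A I^B: posterior weight 2/3; P(next child type AB) = 1/2.
  I^A i × I^A I^B: posterior weight 1/3; P(next child type AB) = 1/4.
Weighted sum = 5/12.

5/12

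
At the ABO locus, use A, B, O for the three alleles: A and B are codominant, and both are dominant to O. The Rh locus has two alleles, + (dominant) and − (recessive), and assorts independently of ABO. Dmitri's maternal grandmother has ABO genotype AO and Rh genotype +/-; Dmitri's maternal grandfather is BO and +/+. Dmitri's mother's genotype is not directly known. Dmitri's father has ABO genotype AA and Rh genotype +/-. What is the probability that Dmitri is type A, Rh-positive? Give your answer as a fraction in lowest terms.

Dmitri's mother's ABO genotype from AO × BO: 1/4 AB, 1/4 AO, 1/4 BO, 1/4 OO.
Crossing each possibility with the father AA and summing P(type A): 1/4·1/2 + 1/4·1 + 1/4·1/2 + 1/4·1 = 3/4.
Similarly for Rh via the mother's Rh distribution: P(Rh+) = 7/8.
Independent loci: 3/4 × 7/8 = 21/32.

21/32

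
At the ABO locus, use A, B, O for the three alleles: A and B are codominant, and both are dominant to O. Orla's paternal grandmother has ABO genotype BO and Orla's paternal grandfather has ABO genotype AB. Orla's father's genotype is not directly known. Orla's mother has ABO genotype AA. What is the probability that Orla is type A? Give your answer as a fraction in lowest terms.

1/2

Orla's father's ABO genotype from BO × AB: 1/4 AB, 1/4 AO, 1/4 BB, 1/4 BO.
Crossing each possibility with the mother AA and summing P(type A): 1/4·1/2 + 1/4·1 + 1/4·0 + 1/4·1/2 = 1/2.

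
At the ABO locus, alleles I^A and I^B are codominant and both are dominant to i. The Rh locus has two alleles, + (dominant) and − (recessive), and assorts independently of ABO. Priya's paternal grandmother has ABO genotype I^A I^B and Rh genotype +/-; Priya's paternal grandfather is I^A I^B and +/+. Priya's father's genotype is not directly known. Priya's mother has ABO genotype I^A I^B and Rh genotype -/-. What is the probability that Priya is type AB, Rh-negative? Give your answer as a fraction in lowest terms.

1/8

Priya's father's ABO genotype from I^A I^B × I^A I^B: 1/4 I^A I^A, 1/2 I^A I^B, 1/4 I^B I^B.
Crossing each possibility with the mother I^A I^B and summing P(type AB): 1/4·1/2 + 1/2·1/2 + 1/4·1/2 = 1/2.
Similarly for Rh via the father's Rh distribution: P(Rh-) = 1/4.
Independent loci: 1/2 × 1/4 = 1/8.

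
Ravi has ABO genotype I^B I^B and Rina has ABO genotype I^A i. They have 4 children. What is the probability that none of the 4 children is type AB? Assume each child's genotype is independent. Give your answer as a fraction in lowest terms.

1/16

ABO cross I^B I^B × I^A i → 1/2 B, 1/2 AB.
So P(type AB) = 1/2 per child.
P(not type AB) = 1/2 for one child; (1/2)^4 = 1/16.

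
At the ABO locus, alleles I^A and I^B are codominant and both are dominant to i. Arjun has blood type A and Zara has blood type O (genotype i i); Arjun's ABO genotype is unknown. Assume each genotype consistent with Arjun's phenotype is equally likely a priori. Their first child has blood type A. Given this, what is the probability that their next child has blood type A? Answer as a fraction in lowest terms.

Possible genotypes: Arjun ∈ {I^A I^A, I^A i}; Zara ∈ {i i}.
Weight each parental genotype pair by prior × P(type-A child):
  I^A I^A × i i: posterior weight 2/3; P(next child type A) = 1.
  I^A i × i i: posterior weight 1/3; P(next child type A) = 1/2.
Weighted sum = 5/6.

5/6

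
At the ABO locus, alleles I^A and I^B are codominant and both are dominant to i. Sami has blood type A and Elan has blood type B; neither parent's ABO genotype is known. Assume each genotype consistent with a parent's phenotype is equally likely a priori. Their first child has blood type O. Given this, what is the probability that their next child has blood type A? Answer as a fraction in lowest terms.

Possible genotypes: Sami ∈ {I^A I^A, I^A i}; Elan ∈ {I^B I^B, I^B i}.
Weight each parental genotype pair by prior × P(type-O child):
  I^A i × I^B i: posterior weight 1; P(next child type A) = 1/4.
Weighted sum = 1/4.

1/4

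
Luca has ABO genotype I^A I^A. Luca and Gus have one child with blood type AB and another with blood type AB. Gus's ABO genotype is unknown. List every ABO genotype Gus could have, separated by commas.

For each candidate genotype of Gus, check whether crossing it with I^A I^A can produce every observed child phenotype.
  I^A I^A → possible child types {A} ✗
  I^A I^B → possible child types {A, AB} ✓
  I^A i → possible child types {A} ✗
  I^B I^B → possible child types {AB} ✓
  I^B i → possible child types {A, AB} ✓
  i i → possible child types {A} ✗

I^A I^B, I^B I^B, I^B i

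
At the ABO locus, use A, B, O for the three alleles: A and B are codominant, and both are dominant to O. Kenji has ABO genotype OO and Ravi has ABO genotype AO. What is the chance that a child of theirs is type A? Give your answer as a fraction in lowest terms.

ABO cross OO × AO → offspring phenotypes: 1/2 O, 1/2 A.
So P(type A) = 1/2.

1/2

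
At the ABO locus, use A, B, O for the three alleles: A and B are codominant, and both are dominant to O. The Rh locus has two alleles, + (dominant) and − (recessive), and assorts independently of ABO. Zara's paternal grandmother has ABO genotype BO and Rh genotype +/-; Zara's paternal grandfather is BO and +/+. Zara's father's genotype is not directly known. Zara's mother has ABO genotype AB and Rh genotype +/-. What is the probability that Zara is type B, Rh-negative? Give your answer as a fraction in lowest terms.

1/16

Zara's father's ABO genotype from BO × BO: 1/4 BB, 1/2 BO, 1/4 OO.
Crossing each possibility with the mother AB and summing P(type B): 1/4·1/2 + 1/2·1/2 + 1/4·1/2 = 1/2.
Similarly for Rh via the father's Rh distribution: P(Rh-) = 1/8.
Independent loci: 1/2 × 1/8 = 1/16.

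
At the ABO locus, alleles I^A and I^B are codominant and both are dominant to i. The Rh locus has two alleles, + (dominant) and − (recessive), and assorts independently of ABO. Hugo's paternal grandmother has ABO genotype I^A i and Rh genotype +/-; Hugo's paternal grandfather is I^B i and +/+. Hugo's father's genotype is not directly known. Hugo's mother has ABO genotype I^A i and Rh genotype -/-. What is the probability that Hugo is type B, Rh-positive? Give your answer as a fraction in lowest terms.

3/32

Hugo's father's ABO genotype from I^A i × I^B i: 1/4 I^A I^B, 1/4 I^A i, 1/4 I^B i, 1/4 i i.
Crossing each possibility with the mother I^A i and summing P(type B): 1/4·1/4 + 1/4·0 + 1/4·1/4 + 1/4·0 = 1/8.
Similarly for Rh via the father's Rh distribution: P(Rh+) = 3/4.
Independent loci: 1/8 × 3/4 = 3/32.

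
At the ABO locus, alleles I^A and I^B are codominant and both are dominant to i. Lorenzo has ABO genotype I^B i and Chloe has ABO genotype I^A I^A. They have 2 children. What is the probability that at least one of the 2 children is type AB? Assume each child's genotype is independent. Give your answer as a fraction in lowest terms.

ABO cross I^B i × I^A I^A → 1/2 A, 1/2 AB.
So P(type AB) = 1/2 per child.
P(none) = (1/2)^2 = 1/4; P(at least one) = 1 − 1/4 = 3/4.

3/4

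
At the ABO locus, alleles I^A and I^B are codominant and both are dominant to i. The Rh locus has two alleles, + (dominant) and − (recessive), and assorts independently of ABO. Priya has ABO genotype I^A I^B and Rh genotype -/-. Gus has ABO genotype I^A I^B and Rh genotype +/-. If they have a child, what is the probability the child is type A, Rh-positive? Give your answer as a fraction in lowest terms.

1/8

ABO cross I^A I^B × I^A I^B → offspring phenotypes: 1/4 A, 1/4 B, 1/2 AB.
Rh cross -/- × +/- → 1/2 Rh+, 1/2 Rh-.
Independent loci: P(type A, Rh-positive) = 1/4 × 1/2 = 1/8.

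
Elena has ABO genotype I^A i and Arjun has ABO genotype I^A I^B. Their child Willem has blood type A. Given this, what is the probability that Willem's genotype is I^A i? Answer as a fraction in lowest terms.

Cross I^A i × I^A I^B → 1/4 I^A I^A, 1/4 I^A I^B, 1/4 I^A i, 1/4 I^B i.
Type-A genotypes among offspring: I^A I^A (1/4), I^A i (1/4); total 1/2.
P(I^A i | type A) = (1/4) / (1/2) = 1/2.

1/2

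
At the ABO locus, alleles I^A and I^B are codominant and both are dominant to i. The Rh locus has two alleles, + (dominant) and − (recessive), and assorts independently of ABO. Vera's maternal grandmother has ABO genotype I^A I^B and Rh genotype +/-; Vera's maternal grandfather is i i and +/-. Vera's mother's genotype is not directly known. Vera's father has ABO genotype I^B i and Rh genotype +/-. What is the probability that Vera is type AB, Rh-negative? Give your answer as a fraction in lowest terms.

1/32

Vera's mother's ABO genotype from I^A I^B × i i: 1/2 I^A i, 1/2 I^B i.
Crossing each possibility with the father I^B i and summing P(type AB): 1/2·1/4 + 1/2·0 = 1/8.
Similarly for Rh via the mother's Rh distribution: P(Rh-) = 1/4.
Independent loci: 1/8 × 1/4 = 1/32.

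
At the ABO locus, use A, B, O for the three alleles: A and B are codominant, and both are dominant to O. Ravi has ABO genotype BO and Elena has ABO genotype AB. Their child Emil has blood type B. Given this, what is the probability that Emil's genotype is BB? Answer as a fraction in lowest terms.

Cross BO × AB → 1/4 AB, 1/4 AO, 1/4 BB, 1/4 BO.
Type-B genotypes among offspring: BB (1/4), BO (1/4); total 1/2.
P(BB | type B) = (1/4) / (1/2) = 1/2.

1/2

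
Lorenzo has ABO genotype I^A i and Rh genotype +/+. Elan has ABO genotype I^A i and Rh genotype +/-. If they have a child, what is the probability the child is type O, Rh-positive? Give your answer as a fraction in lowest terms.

ABO cross I^A i × I^A i → offspring phenotypes: 1/4 O, 3/4 A.
Rh cross +/+ × +/- → 1 Rh+.
Independent loci: P(type O, Rh-positive) = 1/4 × 1 = 1/4.

1/4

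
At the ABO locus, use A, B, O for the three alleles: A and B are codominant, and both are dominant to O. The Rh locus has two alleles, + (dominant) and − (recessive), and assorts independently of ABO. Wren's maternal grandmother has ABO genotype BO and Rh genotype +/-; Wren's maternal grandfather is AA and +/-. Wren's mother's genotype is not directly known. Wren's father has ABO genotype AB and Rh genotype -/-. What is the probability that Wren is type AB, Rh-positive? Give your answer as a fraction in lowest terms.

Wren's mother's ABO genotype from BO × AA: 1/2 AB, 1/2 AO.
Crossing each possibility with the father AB and summing P(type AB): 1/2·1/2 + 1/2·1/4 = 3/8.
Similarly for Rh via the mother's Rh distribution: P(Rh+) = 1/2.
Independent loci: 3/8 × 1/2 = 3/16.

3/16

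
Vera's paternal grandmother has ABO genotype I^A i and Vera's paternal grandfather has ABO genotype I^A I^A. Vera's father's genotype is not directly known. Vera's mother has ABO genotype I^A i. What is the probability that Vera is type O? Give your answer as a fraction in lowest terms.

1/8

Vera's father's ABO genotype from I^A i × I^A I^A: 1/2 I^A I^A, 1/2 I^A i.
Crossing each possibility with the mother I^A i and summing P(type O): 1/2·0 + 1/2·1/4 = 1/8.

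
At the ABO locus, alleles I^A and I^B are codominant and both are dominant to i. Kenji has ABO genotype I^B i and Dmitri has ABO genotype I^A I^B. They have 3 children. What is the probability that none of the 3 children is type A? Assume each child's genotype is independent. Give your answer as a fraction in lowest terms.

27/64

ABO cross I^B i × I^A I^B → 1/4 A, 1/2 B, 1/4 AB.
So P(type A) = 1/4 per child.
P(not type A) = 3/4 for one child; (3/4)^3 = 27/64.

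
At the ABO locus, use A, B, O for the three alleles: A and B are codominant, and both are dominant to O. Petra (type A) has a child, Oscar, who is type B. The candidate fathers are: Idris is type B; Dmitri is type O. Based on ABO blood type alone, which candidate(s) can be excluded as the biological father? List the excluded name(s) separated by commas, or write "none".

A candidate is excluded only if no genotype consistent with his phenotype could produce a type B child with a type A mother.
Dmitri (type O): no genotype consistent with that phenotype can produce a type-B child with a type-A mother.

Dmitri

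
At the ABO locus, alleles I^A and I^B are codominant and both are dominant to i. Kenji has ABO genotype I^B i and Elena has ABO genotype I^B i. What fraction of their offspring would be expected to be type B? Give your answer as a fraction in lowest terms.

3/4

ABO cross I^B i × I^B i → offspring phenotypes: 1/4 O, 3/4 B.
So P(type B) = 3/4.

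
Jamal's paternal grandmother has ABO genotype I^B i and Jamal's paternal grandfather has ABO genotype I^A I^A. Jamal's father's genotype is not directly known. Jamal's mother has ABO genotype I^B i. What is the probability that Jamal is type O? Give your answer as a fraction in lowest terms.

1/8

Jamal's father's ABO genotype from I^B i × I^A I^A: 1/2 I^A I^B, 1/2 I^A i.
Crossing each possibility with the mother I^B i and summing P(type O): 1/2·0 + 1/2·1/4 = 1/8.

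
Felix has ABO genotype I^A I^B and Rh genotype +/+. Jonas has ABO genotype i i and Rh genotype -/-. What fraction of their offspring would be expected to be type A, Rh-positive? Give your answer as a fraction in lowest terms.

ABO cross I^A I^B × i i → offspring phenotypes: 1/2 A, 1/2 B.
Rh cross +/+ × -/- → 1 Rh+.
Independent loci: P(type A, Rh-positive) = 1/2 × 1 = 1/2.

1/2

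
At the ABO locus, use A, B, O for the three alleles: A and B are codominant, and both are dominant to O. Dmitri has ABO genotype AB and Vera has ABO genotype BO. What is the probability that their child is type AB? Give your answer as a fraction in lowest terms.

ABO cross AB × BO → offspring phenotypes: 1/4 A, 1/2 B, 1/4 AB.
So P(type AB) = 1/4.

1/4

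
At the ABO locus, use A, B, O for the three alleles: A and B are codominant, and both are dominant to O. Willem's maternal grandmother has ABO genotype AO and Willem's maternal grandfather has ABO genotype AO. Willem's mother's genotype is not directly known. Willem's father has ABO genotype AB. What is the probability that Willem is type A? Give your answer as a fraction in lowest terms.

Willem's mother's ABO genotype from AO × AO: 1/4 AA, 1/2 AO, 1/4 OO.
Crossing each possibility with the father AB and summing P(type A): 1/4·1/2 + 1/2·1/2 + 1/4·1/2 = 1/2.

1/2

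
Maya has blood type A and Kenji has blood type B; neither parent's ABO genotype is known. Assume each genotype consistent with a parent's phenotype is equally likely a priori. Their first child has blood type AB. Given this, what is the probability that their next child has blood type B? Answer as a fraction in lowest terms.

5/36

Possible genotypes: Maya ∈ {AA, AO}; Kenji ∈ {BB, BO}.
Weight each parental genotype pair by prior × P(type-AB child):
  AA × BB: posterior weight 4/9; P(next child type B) = 0.
  AA × BO: posterior weight 2/9; P(next child type B) = 0.
  AO × BB: posterior weight 2/9; P(next child type B) = 1/2.
  AO × BO: posterior weight 1/9; P(next child type B) = 1/4.
Weighted sum = 5/36.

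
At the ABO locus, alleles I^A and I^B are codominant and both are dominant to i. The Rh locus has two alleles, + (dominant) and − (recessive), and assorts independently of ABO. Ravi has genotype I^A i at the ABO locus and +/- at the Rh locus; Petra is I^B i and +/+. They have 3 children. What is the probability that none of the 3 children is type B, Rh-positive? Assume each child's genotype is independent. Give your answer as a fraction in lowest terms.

ABO cross I^A i × I^B i → 1/4 O, 1/4 A, 1/4 B, 1/4 AB.
Rh cross +/- × +/+ → 1 Rh+; so P(type B, Rh-positive) = 1/4 × 1 = 1/4 per child.
P(not type B, Rh-positive) = 3/4 for one child; (3/4)^3 = 27/64.

27/64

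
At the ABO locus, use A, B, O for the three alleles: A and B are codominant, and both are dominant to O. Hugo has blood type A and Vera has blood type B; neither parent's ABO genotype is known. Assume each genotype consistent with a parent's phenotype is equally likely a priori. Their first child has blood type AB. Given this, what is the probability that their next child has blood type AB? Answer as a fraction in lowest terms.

Possible genotypes: Hugo ∈ {AA, AO}; Vera ∈ {BB, BO}.
Weight each parental genotype pair by prior × P(type-AB child):
  AA × BB: posterior weight 4/9; P(next child type AB) = 1.
  AA × BO: posterior weight 2/9; P(next child type AB) = 1/2.
  AO × BB: posterior weight 2/9; P(next child type AB) = 1/2.
  AO × BO: posterior weight 1/9; P(next child type AB) = 1/4.
Weighted sum = 25/36.

25/36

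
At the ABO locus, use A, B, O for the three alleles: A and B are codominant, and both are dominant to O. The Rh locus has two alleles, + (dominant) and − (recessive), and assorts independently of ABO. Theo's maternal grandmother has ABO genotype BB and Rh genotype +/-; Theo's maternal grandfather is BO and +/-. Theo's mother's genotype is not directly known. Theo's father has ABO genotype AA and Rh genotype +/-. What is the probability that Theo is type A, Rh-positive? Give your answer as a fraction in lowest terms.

3/16

Theo's mother's ABO genotype from BB × BO: 1/2 BB, 1/2 BO.
Crossing each possibility with the father AA and summing P(type A): 1/2·0 + 1/2·1/2 = 1/4.
Similarly for Rh via the mother's Rh distribution: P(Rh+) = 3/4.
Independent loci: 1/4 × 3/4 = 3/16.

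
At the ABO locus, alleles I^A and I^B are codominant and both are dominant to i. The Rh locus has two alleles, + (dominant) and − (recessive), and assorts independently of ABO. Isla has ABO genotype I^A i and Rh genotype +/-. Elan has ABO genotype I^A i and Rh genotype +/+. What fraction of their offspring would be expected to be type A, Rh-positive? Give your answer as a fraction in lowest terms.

ABO cross I^A i × I^A i → offspring phenotypes: 1/4 O, 3/4 A.
Rh cross +/- × +/+ → 1 Rh+.
Independent loci: P(type A, Rh-positive) = 3/4 × 1 = 3/4.

3/4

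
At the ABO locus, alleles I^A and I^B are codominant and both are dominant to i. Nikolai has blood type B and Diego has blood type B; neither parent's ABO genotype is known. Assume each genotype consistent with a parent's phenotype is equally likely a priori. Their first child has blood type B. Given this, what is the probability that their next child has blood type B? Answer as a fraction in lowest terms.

Possible genotypes: Nikolai ∈ {I^B I^B, I^B i}; Diego ∈ {I^B I^B, I^B i}.
Weight each parental genotype pair by prior × P(type-B child):
  I^B I^B × I^B I^B: posterior weight 4/15; P(next child type B) = 1.
  I^B I^B × I^B i: posterior weight 4/15; P(next child type B) = 1.
  I^B i × I^B I^B: posterior weight 4/15; P(next child type B) = 1.
  I^B i × I^B i: posterior weight 1/5; P(next child type B) = 3/4.
Weighted sum = 19/20.

19/20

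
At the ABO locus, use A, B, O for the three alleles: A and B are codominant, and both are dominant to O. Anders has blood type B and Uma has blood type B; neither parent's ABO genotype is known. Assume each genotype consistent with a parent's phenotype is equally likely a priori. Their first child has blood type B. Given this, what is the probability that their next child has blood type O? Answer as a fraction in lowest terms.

1/20

Possible genotypes: Anders ∈ {BB, BO}; Uma ∈ {BB, BO}.
Weight each parental genotype pair by prior × P(type-B child):
  BB × BB: posterior weight 4/15; P(next child type O) = 0.
  BB × BO: posterior weight 4/15; P(next child type O) = 0.
  BO × BB: posterior weight 4/15; P(next child type O) = 0.
  BO × BO: posterior weight 1/5; P(next child type O) = 1/4.
Weighted sum = 1/20.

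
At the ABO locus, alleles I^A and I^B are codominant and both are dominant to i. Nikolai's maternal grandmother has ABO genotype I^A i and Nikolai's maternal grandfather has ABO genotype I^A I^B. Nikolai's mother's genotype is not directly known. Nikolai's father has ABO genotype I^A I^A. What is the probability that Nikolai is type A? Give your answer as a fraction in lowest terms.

Nikolai's mother's ABO genotype from I^A i × I^A I^B: 1/4 I^A I^A, 1/4 I^A I^B, 1/4 I^A i, 1/4 I^B i.
Crossing each possibility with the father I^A I^A and summing P(type A): 1/4·1 + 1/4·1/2 + 1/4·1 + 1/4·1/2 = 3/4.

3/4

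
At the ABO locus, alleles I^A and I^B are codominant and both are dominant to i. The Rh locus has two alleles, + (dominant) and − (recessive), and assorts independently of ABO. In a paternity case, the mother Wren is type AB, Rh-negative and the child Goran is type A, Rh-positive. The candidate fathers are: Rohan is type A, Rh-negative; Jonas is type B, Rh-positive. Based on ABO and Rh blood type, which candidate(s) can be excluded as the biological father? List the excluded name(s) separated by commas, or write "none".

A candidate is excluded only if no genotype consistent with his phenotype could produce a type A, Rh-positive child with a type AB, Rh-negative mother.
Rohan (type A, Rh-): no genotype consistent with that phenotype can produce a type-A Rh+ child with a type-AB mother.

Rohan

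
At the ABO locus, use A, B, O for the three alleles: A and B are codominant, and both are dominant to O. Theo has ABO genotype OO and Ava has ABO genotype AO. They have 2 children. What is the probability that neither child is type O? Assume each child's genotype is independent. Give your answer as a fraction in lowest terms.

1/4

ABO cross OO × AO → 1/2 O, 1/2 A.
So P(type O) = 1/2 per child.
P(not type O) = 1/2 for one child; (1/2)^2 = 1/4.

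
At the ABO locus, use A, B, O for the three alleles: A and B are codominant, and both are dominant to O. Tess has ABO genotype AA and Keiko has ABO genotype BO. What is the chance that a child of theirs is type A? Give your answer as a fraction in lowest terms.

1/2

ABO cross AA × BO → offspring phenotypes: 1/2 A, 1/2 AB.
So P(type A) = 1/2.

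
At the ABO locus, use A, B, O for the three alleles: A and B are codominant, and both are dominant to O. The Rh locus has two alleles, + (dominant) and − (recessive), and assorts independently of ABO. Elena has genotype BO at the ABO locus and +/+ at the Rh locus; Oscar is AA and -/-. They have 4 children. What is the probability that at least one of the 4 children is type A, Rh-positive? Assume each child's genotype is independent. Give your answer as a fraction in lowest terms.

15/16

ABO cross BO × AA → 1/2 A, 1/2 AB.
Rh cross +/+ × -/- → 1 Rh+; so P(type A, Rh-positive) = 1/2 × 1 = 1/2 per child.
P(none) = (1/2)^4 = 1/16; P(at least one) = 1 − 1/16 = 15/16.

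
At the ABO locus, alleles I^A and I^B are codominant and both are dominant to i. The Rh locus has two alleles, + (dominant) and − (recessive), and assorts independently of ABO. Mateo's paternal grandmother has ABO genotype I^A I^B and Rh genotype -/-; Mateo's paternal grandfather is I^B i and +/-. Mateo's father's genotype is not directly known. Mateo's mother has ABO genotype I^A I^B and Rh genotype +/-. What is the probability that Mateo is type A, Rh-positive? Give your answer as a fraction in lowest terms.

Mateo's father's ABO genotype from I^A I^B × I^B i: 1/4 I^A I^B, 1/4 I^A i, 1/4 I^B I^B, 1/4 I^B i.
Crossing each possibility with the mother I^A I^B and summing P(type A): 1/4·1/4 + 1/4·1/2 + 1/4·0 + 1/4·1/4 = 1/4.
Similarly for Rh via the father's Rh distribution: P(Rh+) = 5/8.
Independent loci: 1/4 × 5/8 = 5/32.

5/32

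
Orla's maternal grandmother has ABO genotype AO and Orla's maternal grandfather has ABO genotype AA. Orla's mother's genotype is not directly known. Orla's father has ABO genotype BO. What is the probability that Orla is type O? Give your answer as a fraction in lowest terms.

1/8

Orla's mother's ABO genotype from AO × AA: 1/2 AA, 1/2 AO.
Crossing each possibility with the father BO and summing P(type O): 1/2·0 + 1/2·1/4 = 1/8.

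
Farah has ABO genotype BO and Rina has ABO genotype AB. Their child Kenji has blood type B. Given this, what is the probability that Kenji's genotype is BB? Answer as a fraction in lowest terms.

Cross BO × AB → 1/4 AB, 1/4 AO, 1/4 BB, 1/4 BO.
Type-B genotypes among offspring: BB (1/4), BO (1/4); total 1/2.
P(BB | type B) = (1/4) / (1/2) = 1/2.

1/2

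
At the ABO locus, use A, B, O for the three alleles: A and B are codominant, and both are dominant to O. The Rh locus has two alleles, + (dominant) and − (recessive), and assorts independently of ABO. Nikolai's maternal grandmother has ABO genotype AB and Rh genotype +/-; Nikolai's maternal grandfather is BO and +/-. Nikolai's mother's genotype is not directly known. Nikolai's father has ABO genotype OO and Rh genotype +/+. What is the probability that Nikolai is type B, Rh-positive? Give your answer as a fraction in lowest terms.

Nikolai's mother's ABO genotype from AB × BO: 1/4 AB, 1/4 AO, 1/4 BB, 1/4 BO.
Crossing each possibility with the father OO and summing P(type B): 1/4·1/2 + 1/4·0 + 1/4·1 + 1/4·1/2 = 1/2.
Similarly for Rh via the mother's Rh distribution: P(Rh+) = 1.
Independent loci: 1/2 × 1 = 1/2.

1/2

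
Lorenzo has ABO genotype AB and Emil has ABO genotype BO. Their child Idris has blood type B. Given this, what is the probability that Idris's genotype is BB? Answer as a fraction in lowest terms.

1/2

Cross AB × BO → 1/4 AB, 1/4 AO, 1/4 BB, 1/4 BO.
Type-B genotypes among offspring: BB (1/4), BO (1/4); total 1/2.
P(BB | type B) = (1/4) / (1/2) = 1/2.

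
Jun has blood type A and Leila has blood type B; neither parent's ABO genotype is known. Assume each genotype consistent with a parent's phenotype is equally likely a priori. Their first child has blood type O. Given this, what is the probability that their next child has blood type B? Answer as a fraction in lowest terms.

Possible genotypes: Jun ∈ {I^A I^A, I^A i}; Leila ∈ {I^B I^B, I^B i}.
Weight each parental genotype pair by prior × P(type-O child):
  I^A i × I^B i: posterior weight 1; P(next child type B) = 1/4.
Weighted sum = 1/4.

1/4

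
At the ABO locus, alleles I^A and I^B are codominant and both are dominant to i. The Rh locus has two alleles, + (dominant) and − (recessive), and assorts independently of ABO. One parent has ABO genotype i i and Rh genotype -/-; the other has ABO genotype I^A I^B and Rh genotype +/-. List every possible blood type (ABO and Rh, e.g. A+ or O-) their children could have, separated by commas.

A+, A-, B+, B-

Gametes from i i × I^A I^B give offspring ABO genotypes I^A i, I^B i, i.e. phenotypes A, B.
Rh cross -/- × +/- → phenotypes Rh+, Rh-.
Combining independently: A+, A-, B+, B-.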